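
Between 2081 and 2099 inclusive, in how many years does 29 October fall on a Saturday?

2

Day of week of October 29 in each year:
2081: Wed, 2082: Thu, 2083: Fri, 2084: Sun, 2085: Mon, 2086: Tue, 2087: Wed, 2088: Fri, 2089: Sat ✓, 2090: Sun, 2091: Mon, 2092: Wed, 2093: Thu, 2094: Fri, 2095: Sat ✓, 2096: Mon, 2097: Tue, 2098: Wed, 2099: Thu
Saturdays: 2089, 2095.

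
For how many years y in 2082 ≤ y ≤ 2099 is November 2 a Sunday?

Day of week of November 2 in each year:
2082: Mon, 2083: Tue, 2084: Thu, 2085: Fri, 2086: Sat, 2087: Sun ✓, 2088: Tue, 2089: Wed, 2090: Thu, 2091: Fri, 2092: Sun ✓, 2093: Mon, 2094: Tue, 2095: Wed, 2096: Fri, 2097: Sat, 2098: Sun ✓, 2099: Mon
Sundays: 2087, 2092, 2098.

3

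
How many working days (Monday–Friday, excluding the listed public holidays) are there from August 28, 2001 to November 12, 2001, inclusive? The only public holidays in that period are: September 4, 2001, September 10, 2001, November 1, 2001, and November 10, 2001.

August 28, 2001 is a Tuesday.
The range spans 77 days (inclusive of both endpoints).
77 = 7 × 11, so the span is exactly 11 full weeks.
Each full week contributes 5 weekdays (Mon–Fri): 11 × 5 = 55.
Total: 55.
Holidays: September 4, 2001 (Tue); September 10, 2001 (Mon); November 1, 2001 (Thu); November 10, 2001 (Sat).
3 of the 4 holidays fall on weekdays; the rest are weekends and were already excluded.
Business days: 55 − 3 = 52.

52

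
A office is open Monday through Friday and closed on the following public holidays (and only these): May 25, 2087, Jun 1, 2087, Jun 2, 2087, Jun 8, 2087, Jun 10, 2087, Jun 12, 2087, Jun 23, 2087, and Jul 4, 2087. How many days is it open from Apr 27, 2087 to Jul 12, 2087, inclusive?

Apr 27, 2087 is a Sunday.
That's 77 days from start to end, counting both.
77 = 7 × 11, so the span is exactly 11 full weeks.
Each full week contributes 5 weekdays (Mon–Fri): 11 × 5 = 55.
Total: 55.
Holidays: May 25, 2087 (Sun); Jun 1, 2087 (Sun); Jun 2, 2087 (Mon); Jun 8, 2087 (Sun); Jun 10, 2087 (Tue); Jun 12, 2087 (Thu); Jun 23, 2087 (Mon); Jul 4, 2087 (Fri).
5 of the 8 holidays fall on weekdays; the rest are weekends and were already excluded.
Business days: 55 − 5 = 50.

50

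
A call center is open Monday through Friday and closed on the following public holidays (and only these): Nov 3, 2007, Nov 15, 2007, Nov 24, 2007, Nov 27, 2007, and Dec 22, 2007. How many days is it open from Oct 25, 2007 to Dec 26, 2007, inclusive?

43 working days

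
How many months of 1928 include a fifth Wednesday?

4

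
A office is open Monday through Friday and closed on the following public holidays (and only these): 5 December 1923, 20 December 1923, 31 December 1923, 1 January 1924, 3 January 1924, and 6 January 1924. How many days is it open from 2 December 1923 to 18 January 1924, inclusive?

30

2 December 1923 is a Sunday.
The range spans 48 days (inclusive of both endpoints).
48 = 7 × 6 + 6, so there are 6 full weeks plus 6 extra days.
Each full week contributes 5 weekdays (Mon–Fri): 6 × 5 = 30.
The 6 extra days are Sunday, Monday, Tuesday, Wednesday, Thursday, Friday — 5 of them qualify.
Total: 30 + 5 = 35.
Holidays: 5 December 1923 (Wed); 20 December 1923 (Thu); 31 December 1923 (Mon); 1 January 1924 (Tue); 3 January 1924 (Thu); 6 January 1924 (Sun).
5 of the 6 holidays fall on weekdays; the rest are weekends and were already excluded.
Business days: 35 − 5 = 30.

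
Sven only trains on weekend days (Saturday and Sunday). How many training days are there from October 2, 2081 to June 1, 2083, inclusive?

October 2, 2081 is a Thursday.
That's 608 days from start to end, counting both.
608 = 7 × 86 + 6, so there are 86 full weeks plus 6 extra days.
Each full week contributes 2 weekend days (Sat, Sun): 86 × 2 = 172.
The 6 extra days are Thursday, Friday, Saturday, Sunday, Monday, Tuesday — 2 of them qualify.
Total: 172 + 2 = 174.

174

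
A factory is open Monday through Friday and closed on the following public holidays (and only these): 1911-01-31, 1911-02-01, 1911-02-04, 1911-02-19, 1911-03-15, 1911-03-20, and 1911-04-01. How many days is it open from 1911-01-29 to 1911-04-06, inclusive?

1911-01-29 is a Sunday.
The range spans 68 days (inclusive of both endpoints).
68 = 7 × 9 + 5, so there are 9 full weeks plus 5 extra days.
Each full week contributes 5 weekdays (Mon–Fri): 9 × 5 = 45.
The 5 extra days are Sunday, Monday, Tuesday, Wednesday, Thursday — 4 of them qualify.
Total: 45 + 4 = 49.
Holidays: 1911-01-31 (Tue); 1911-02-01 (Wed); 1911-02-04 (Sat); 1911-02-19 (Sun); 1911-03-15 (Wed); 1911-03-20 (Mon); 1911-04-01 (Sat).
4 of the 7 holidays fall on weekdays; the rest are weekends and were already excluded.
Business days: 49 − 4 = 45.

45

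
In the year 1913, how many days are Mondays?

52

1913-01-01 is a Wednesday.
The range spans 365 days (inclusive of both endpoints).
365 = 7 × 52 + 1, so there are 52 full weeks plus 1 extra day.
Each full week contributes one Monday: 52 so far.
The 1 extra day is Wednesday — none qualify.
Total: 52 + 0 = 52.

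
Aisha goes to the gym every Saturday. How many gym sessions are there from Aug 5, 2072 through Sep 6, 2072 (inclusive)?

Aug 5, 2072 is a Friday.
The range spans 33 days (inclusive of both endpoints).
33 = 7 × 4 + 5, so there are 4 full weeks plus 5 extra days.
Each full week contributes one Saturday: 4 so far.
The 5 extra days are Fri, Sat, Sun, Mon, Tue — 1 of them qualifies.
Total: 4 + 1 = 5.

5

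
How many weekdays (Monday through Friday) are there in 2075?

January 1, 2075 is a Tuesday.
From January 1, 2075 to December 31, 2075 is 365 days inclusive.
365 = 7 × 52 + 1, so there are 52 full weeks plus 1 extra day.
Each full week contributes 5 weekdays (Mon–Fri): 52 × 5 = 260.
The 1 extra day is Tuesday — 1 of them qualifies.
Total: 260 + 1 = 261.

261 weekdays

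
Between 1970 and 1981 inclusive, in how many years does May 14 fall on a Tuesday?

Day of week of May 14 in each year:
1970: Thu, 1971: Fri, 1972: Sun, 1973: Mon, 1974: Tue ✓, 1975: Wed, 1976: Fri, 1977: Sat, 1978: Sun, 1979: Mon, 1980: Wed, 1981: Thu
Tuesdays: 1974.

1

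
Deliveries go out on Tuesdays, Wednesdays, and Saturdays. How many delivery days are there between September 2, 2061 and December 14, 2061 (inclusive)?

45

September 2, 2061 is a Friday.
From September 2, 2061 to December 14, 2061 is 104 days inclusive.
104 = 7 × 14 + 6, so there are 14 full weeks plus 6 extra days.
Each full week contributes 3 days from the set (Tue, Wed, Sat): 14 × 3 = 42.
The 6 extra days are Friday, Saturday, Sunday, Monday, Tuesday, Wednesday — 3 of them qualify.
Total: 42 + 3 = 45.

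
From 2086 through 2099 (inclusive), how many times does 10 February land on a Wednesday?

Day of week of February 10 in each year:
2086: Sun, 2087: Mon, 2088: Tue, 2089: Thu, 2090: Fri, 2091: Sat, 2092: Sun, 2093: Tue, 2094: Wed ✓, 2095: Thu, 2096: Fri, 2097: Sun, 2098: Mon, 2099: Tue
Wednesdays: 2094.

1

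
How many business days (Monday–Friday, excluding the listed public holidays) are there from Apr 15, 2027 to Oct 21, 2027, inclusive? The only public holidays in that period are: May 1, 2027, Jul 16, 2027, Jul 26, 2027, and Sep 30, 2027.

133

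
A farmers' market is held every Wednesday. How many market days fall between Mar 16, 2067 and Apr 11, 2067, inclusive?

4 Wednesdays

Mar 16, 2067 is a Wednesday.
That's 27 days from start to end, counting both.
27 = 7 × 3 + 6, so there are 3 full weeks plus 6 extra days.
Each full week contributes one Wednesday: 3 so far.
The 6 extra days are Wed, Thu, Fri, Sat, Sun, Mon — 1 of them qualifies.
Total: 3 + 1 = 4.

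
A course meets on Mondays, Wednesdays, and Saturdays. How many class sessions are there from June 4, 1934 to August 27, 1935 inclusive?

June 4, 1934 is a Monday.
That's 450 days from start to end, counting both.
450 = 7 × 64 + 2, so there are 64 full weeks plus 2 extra days.
Each full week contributes 3 days from the set (Mon, Wed, Sat): 64 × 3 = 192.
The 2 extra days are Mon, Tue — 1 of them qualifies.
Total: 192 + 1 = 193.

193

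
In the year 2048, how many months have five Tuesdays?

4

A month has five Tuesdays exactly when Tuesday falls within its first (length − 28) days.
Jan: 31 days, starts Wed → 5 of Wed, Thu, Fri
Feb: 29 days, starts Sat → 5 of Sat
Mar: 31 days, starts Sun → 5 of Sun, Mon, Tue ✓
Apr: 30 days, starts Wed → 5 of Wed, Thu
May: 31 days, starts Fri → 5 of Fri, Sat, Sun
Jun: 30 days, starts Mon → 5 of Mon, Tue ✓
Jul: 31 days, starts Wed → 5 of Wed, Thu, Fri
Aug: 31 days, starts Sat → 5 of Sat, Sun, Mon
Sep: 30 days, starts Tue → 5 of Tue, Wed ✓
Oct: 31 days, starts Thu → 5 of Thu, Fri, Sat
Nov: 30 days, starts Sun → 5 of Sun, Mon
Dec: 31 days, starts Tue → 5 of Tue, Wed, Thu ✓
Months with five Tuesdays: Mar, Jun, Sep, Dec.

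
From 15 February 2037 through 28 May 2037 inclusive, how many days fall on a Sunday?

15

15 February 2037 is a Sunday.
That's 103 days from start to end, counting both.
103 = 7 × 14 + 5, so there are 14 full weeks plus 5 extra days.
Each full week contributes one Sunday: 14 so far.
The 5 extra days are Sun, Mon, Tue, Wed, Thu — 1 of them qualifies.
Total: 14 + 1 = 15.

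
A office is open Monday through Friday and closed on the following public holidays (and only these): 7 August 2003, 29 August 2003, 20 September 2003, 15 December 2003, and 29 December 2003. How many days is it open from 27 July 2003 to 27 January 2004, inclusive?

27 July 2003 is a Sunday.
That's 185 days from start to end, counting both.
185 = 7 × 26 + 3, so there are 26 full weeks plus 3 extra days.
Each full week contributes 5 weekdays (Mon–Fri): 26 × 5 = 130.
The 3 extra days are Sun, Mon, Tue — 2 of them qualify.
Total: 130 + 2 = 132.
Holidays: 7 August 2003 (Thu); 29 August 2003 (Fri); 20 September 2003 (Sat); 15 December 2003 (Mon); 29 December 2003 (Mon).
4 of the 5 holidays fall on weekdays; the rest are weekends and were already excluded.
Business days: 132 − 4 = 128.

128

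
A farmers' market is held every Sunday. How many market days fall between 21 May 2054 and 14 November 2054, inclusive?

21 May 2054 is a Thursday.
That's 178 days from start to end, counting both.
178 = 7 × 25 + 3, so there are 25 full weeks plus 3 extra days.
Each full week contributes one Sunday: 25 so far.
The 3 extra days are Thu, Fri, Sat — none qualify.
Total: 25 + 0 = 25.

25 Sundays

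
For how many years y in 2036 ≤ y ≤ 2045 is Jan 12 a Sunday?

1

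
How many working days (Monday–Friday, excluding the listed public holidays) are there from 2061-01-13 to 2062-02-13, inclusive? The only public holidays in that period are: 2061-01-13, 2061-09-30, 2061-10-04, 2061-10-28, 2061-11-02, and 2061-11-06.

2061-01-13 is a Thursday.
The range spans 397 days (inclusive of both endpoints).
397 = 7 × 56 + 5, so there are 56 full weeks plus 5 extra days.
Each full week contributes 5 weekdays (Mon–Fri): 56 × 5 = 280.
The 5 extra days are Thu, Fri, Sat, Sun, Mon — 3 of them qualify.
Total: 280 + 3 = 283.
Holidays: 2061-01-13 (Thu); 2061-09-30 (Fri); 2061-10-04 (Tue); 2061-10-28 (Fri); 2061-11-02 (Wed); 2061-11-06 (Sun).
5 of the 6 holidays fall on weekdays; the rest are weekends and were already excluded.
Business days: 283 − 5 = 278.

278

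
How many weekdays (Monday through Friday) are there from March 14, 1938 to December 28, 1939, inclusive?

469

March 14, 1938 is a Monday.
The range spans 655 days (inclusive of both endpoints).
655 = 7 × 93 + 4, so there are 93 full weeks plus 4 extra days.
Each full week contributes 5 weekdays (Mon–Fri): 93 × 5 = 465.
The 4 extra days are Mon, Tue, Wed, Thu — 4 of them qualify.
Total: 465 + 4 = 469.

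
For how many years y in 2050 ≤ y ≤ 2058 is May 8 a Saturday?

1

Day of week of May 8 in each year:
2050: Sun, 2051: Mon, 2052: Wed, 2053: Thu, 2054: Fri, 2055: Sat ✓, 2056: Mon, 2057: Tue, 2058: Wed
Saturdays: 2055.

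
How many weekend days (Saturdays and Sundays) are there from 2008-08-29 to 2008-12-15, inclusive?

32

2008-08-29 is a Friday.
From 2008-08-29 to 2008-12-15 is 109 days inclusive.
109 = 7 × 15 + 4, so there are 15 full weeks plus 4 extra days.
Each full week contributes 2 weekend days (Sat, Sun): 15 × 2 = 30.
The 4 extra days are Friday, Saturday, Sunday, Monday — 2 of them qualify.
Total: 30 + 2 = 32.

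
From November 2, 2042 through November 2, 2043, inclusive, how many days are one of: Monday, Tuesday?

November 2, 2042 is a Sunday.
That's 366 days from start to end, counting both.
366 = 7 × 52 + 2, so there are 52 full weeks plus 2 extra days.
Each full week contributes 2 days from the set (Mon, Tue): 52 × 2 = 104.
The 2 extra days are Sunday, Monday — 1 of them qualifies.
Total: 104 + 1 = 105.

105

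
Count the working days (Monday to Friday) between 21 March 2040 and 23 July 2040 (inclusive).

21 March 2040 is a Wednesday.
That's 125 days from start to end, counting both.
125 = 7 × 17 + 6, so there are 17 full weeks plus 6 extra days.
Each full week contributes 5 weekdays (Mon–Fri): 17 × 5 = 85.
The 6 extra days are Wed, Thu, Fri, Sat, Sun, Mon — 4 of them qualify.
Total: 85 + 4 = 89.

89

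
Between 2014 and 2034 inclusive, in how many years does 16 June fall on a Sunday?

Day of week of June 16 in each year:
2014: Mon, 2015: Tue, 2016: Thu, 2017: Fri, 2018: Sat, 2019: Sun ✓, 2020: Tue, 2021: Wed, 2022: Thu, 2023: Fri, 2024: Sun ✓, 2025: Mon, 2026: Tue, 2027: Wed, 2028: Fri, 2029: Sat, 2030: Sun ✓, 2031: Mon, 2032: Wed, 2033: Thu, 2034: Fri
Sundays: 2019, 2024, 2030.

3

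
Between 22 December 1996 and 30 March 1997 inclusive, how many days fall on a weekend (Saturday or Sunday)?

22 December 1996 is a Sunday.
The range spans 99 days (inclusive of both endpoints).
99 = 7 × 14 + 1, so there are 14 full weeks plus 1 extra day.
Each full week contributes 2 weekend days (Sat, Sun): 14 × 2 = 28.
The 1 extra day is Sun — 1 of them qualifies.
Total: 28 + 1 = 29.

29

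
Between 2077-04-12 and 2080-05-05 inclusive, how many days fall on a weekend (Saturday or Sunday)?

320

2077-04-12 is a Monday.
That's 1120 days from start to end, counting both.
1120 = 7 × 160, so the span is exactly 160 full weeks.
Each full week contributes 2 weekend days (Sat, Sun): 160 × 2 = 320.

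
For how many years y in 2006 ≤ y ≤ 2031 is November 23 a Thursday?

4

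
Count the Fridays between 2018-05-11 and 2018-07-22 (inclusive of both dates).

2018-05-11 is a Friday.
That's 73 days from start to end, counting both.
73 = 7 × 10 + 3, so there are 10 full weeks plus 3 extra days.
Each full week contributes one Friday: 10 so far.
The 3 extra days are Fri, Sat, Sun — 1 of them qualifies.
Total: 10 + 1 = 11.

11 Fridays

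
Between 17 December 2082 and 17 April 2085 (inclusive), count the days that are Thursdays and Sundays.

17 December 2082 is a Thursday.
That's 853 days from start to end, counting both.
853 = 7 × 121 + 6, so there are 121 full weeks plus 6 extra days.
Each full week contributes 2 days from the set (Thu, Sun): 121 × 2 = 242.
The 6 extra days are Thu, Fri, Sat, Sun, Mon, Tue — 2 of them qualify.
Total: 242 + 2 = 244.

244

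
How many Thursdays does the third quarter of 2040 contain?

13

July 1, 2040 is a Sunday.
That's 92 days from start to end, counting both.
92 = 7 × 13 + 1, so there are 13 full weeks plus 1 extra day.
Each full week contributes one Thursday: 13 so far.
The 1 extra day is Sun — none qualify.
Total: 13 + 0 = 13.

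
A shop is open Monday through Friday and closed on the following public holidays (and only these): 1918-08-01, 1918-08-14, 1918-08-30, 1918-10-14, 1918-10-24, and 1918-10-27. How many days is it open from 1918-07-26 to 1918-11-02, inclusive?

66 working days

1918-07-26 is a Friday.
The range spans 100 days (inclusive of both endpoints).
100 = 7 × 14 + 2, so there are 14 full weeks plus 2 extra days.
Each full week contributes 5 weekdays (Mon–Fri): 14 × 5 = 70.
The 2 extra days are Friday, Saturday — 1 of them qualifies.
Total: 70 + 1 = 71.
Holidays: 1918-08-01 (Thu); 1918-08-14 (Wed); 1918-08-30 (Fri); 1918-10-14 (Mon); 1918-10-24 (Thu); 1918-10-27 (Sun).
5 of the 6 holidays fall on weekdays; the rest are weekends and were already excluded.
Business days: 71 − 5 = 66.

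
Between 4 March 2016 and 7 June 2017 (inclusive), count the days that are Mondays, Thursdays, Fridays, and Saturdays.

263

4 March 2016 is a Friday.
The range spans 461 days (inclusive of both endpoints).
461 = 7 × 65 + 6, so there are 65 full weeks plus 6 extra days.
Each full week contributes 4 days from the set (Mon, Thu, Fri, Sat): 65 × 4 = 260.
The 6 extra days are Friday, Saturday, Sunday, Monday, Tuesday, Wednesday — 3 of them qualify.
Total: 260 + 3 = 263.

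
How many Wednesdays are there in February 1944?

February 1, 1944 is a Tuesday.
From February 1, 1944 to February 29, 1944 is 29 days inclusive.
29 = 7 × 4 + 1, so there are 4 full weeks plus 1 extra day.
Each full week contributes one Wednesday: 4 so far.
The 1 extra day is Tue — none qualify.
Total: 4 + 0 = 4.

4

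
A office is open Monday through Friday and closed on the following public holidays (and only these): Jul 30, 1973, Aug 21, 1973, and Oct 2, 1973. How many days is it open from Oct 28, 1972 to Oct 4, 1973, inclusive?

241

Oct 28, 1972 is a Saturday.
That's 342 days from start to end, counting both.
342 = 7 × 48 + 6, so there are 48 full weeks plus 6 extra days.
Each full week contributes 5 weekdays (Mon–Fri): 48 × 5 = 240.
The 6 extra days are Sat, Sun, Mon, Tue, Wed, Thu — 4 of them qualify.
Total: 240 + 4 = 244.
Holidays: Jul 30, 1973 (Mon); Aug 21, 1973 (Tue); Oct 2, 1973 (Tue).
All 3 holidays fall on weekdays, so subtract 3.
Business days: 244 − 3 = 241.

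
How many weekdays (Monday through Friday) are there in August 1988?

23

Aug 1, 1988 is a Monday.
That's 31 days from start to end, counting both.
31 = 7 × 4 + 3, so there are 4 full weeks plus 3 extra days.
Each full week contributes 5 weekdays (Mon–Fri): 4 × 5 = 20.
The 3 extra days are Mon, Tue, Wed — 3 of them qualify.
Total: 20 + 3 = 23.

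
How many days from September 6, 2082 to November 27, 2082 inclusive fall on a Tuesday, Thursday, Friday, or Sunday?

September 6, 2082 is a Sunday.
From September 6, 2082 to November 27, 2082 is 83 days inclusive.
83 = 7 × 11 + 6, so there are 11 full weeks plus 6 extra days.
Each full week contributes 4 days from the set (Tue, Thu, Fri, Sun): 11 × 4 = 44.
The 6 extra days are Sun, Mon, Tue, Wed, Thu, Fri — 4 of them qualify.
Total: 44 + 4 = 48.

48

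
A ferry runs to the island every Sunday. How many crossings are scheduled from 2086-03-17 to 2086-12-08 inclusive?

39

2086-03-17 is a Sunday.
That's 267 days from start to end, counting both.
267 = 7 × 38 + 1, so there are 38 full weeks plus 1 extra day.
Each full week contributes one Sunday: 38 so far.
The 1 extra day is Sunday — 1 of them qualifies.
Total: 38 + 1 = 39.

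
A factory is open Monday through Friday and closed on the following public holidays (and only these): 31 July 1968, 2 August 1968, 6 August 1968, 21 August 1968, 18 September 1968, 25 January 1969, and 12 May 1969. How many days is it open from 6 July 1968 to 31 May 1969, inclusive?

6 July 1968 is a Saturday.
From 6 July 1968 to 31 May 1969 is 330 days inclusive.
330 = 7 × 47 + 1, so there are 47 full weeks plus 1 extra day.
Each full week contributes 5 weekdays (Mon–Fri): 47 × 5 = 235.
The 1 extra day is Saturday — none qualify.
Total: 235 + 0 = 235.
Holidays: 31 July 1968 (Wed); 2 August 1968 (Fri); 6 August 1968 (Tue); 21 August 1968 (Wed); 18 September 1968 (Wed); 25 January 1969 (Sat); 12 May 1969 (Mon).
6 of the 7 holidays fall on weekdays; the rest are weekends and were already excluded.
Business days: 235 − 6 = 229.

229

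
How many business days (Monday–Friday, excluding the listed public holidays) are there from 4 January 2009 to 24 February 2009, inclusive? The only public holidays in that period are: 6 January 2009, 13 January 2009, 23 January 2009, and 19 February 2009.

33 business days

4 January 2009 is a Sunday.
From 4 January 2009 to 24 February 2009 is 52 days inclusive.
52 = 7 × 7 + 3, so there are 7 full weeks plus 3 extra days.
Each full week contributes 5 weekdays (Mon–Fri): 7 × 5 = 35.
The 3 extra days are Sunday, Monday, Tuesday — 2 of them qualify.
Total: 35 + 2 = 37.
Holidays: 6 January 2009 (Tue); 13 January 2009 (Tue); 23 January 2009 (Fri); 19 February 2009 (Thu).
All 4 holidays fall on weekdays, so subtract 4.
Business days: 37 − 4 = 33.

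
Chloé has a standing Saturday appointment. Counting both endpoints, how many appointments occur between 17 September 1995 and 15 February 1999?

17 September 1995 is a Sunday.
From 17 September 1995 to 15 February 1999 is 1248 days inclusive.
1248 = 7 × 178 + 2, so there are 178 full weeks plus 2 extra days.
Each full week contributes one Saturday: 178 so far.
The 2 extra days are Sunday, Monday — none qualify.
Total: 178 + 0 = 178.

178 Saturdays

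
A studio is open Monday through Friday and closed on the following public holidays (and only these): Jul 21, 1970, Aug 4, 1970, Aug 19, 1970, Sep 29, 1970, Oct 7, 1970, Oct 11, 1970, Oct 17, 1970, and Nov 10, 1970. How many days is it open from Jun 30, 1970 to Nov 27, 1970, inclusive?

103 business days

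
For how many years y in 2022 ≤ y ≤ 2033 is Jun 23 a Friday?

2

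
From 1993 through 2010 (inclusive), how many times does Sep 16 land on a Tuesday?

Day of week of September 16 in each year:
1993: Thu, 1994: Fri, 1995: Sat, 1996: Mon, 1997: Tue ✓, 1998: Wed, 1999: Thu, 2000: Sat, 2001: Sun, 2002: Mon, 2003: Tue ✓, 2004: Thu, 2005: Fri, 2006: Sat, 2007: Sun, 2008: Tue ✓, 2009: Wed, 2010: Thu
Tuesdays: 1997, 2003, 2008.

3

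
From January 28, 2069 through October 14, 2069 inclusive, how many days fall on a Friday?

37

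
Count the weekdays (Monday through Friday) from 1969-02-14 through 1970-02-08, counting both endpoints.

1969-02-14 is a Friday.
That's 360 days from start to end, counting both.
360 = 7 × 51 + 3, so there are 51 full weeks plus 3 extra days.
Each full week contributes 5 weekdays (Mon–Fri): 51 × 5 = 255.
The 3 extra days are Friday, Saturday, Sunday — 1 of them qualifies.
Total: 255 + 1 = 256.

256 weekdays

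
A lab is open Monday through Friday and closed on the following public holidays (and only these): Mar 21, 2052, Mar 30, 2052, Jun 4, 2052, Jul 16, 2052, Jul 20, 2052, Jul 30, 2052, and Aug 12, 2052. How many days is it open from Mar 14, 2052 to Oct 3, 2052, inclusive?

141

Mar 14, 2052 is a Thursday.
That's 204 days from start to end, counting both.
204 = 7 × 29 + 1, so there are 29 full weeks plus 1 extra day.
Each full week contributes 5 weekdays (Mon–Fri): 29 × 5 = 145.
The 1 extra day is Thursday — 1 of them qualifies.
Total: 145 + 1 = 146.
Holidays: Mar 21, 2052 (Thu); Mar 30, 2052 (Sat); Jun 4, 2052 (Tue); Jul 16, 2052 (Tue); Jul 20, 2052 (Sat); Jul 30, 2052 (Tue); Aug 12, 2052 (Mon).
5 of the 7 holidays fall on weekdays; the rest are weekends and were already excluded.
Business days: 146 − 5 = 141.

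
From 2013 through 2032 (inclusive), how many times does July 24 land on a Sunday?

Day of week of July 24 in each year:
2013: Wed, 2014: Thu, 2015: Fri, 2016: Sun ✓, 2017: Mon, 2018: Tue, 2019: Wed, 2020: Fri, 2021: Sat, 2022: Sun ✓, 2023: Mon, 2024: Wed, 2025: Thu, 2026: Fri, 2027: Sat, 2028: Mon, 2029: Tue, 2030: Wed, 2031: Thu, 2032: Sat
Sundays: 2016, 2022.

2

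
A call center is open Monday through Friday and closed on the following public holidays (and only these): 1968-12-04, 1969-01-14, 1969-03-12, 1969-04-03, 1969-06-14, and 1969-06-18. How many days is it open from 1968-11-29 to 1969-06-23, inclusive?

142 working days

1968-11-29 is a Friday.
The range spans 207 days (inclusive of both endpoints).
207 = 7 × 29 + 4, so there are 29 full weeks plus 4 extra days.
Each full week contributes 5 weekdays (Mon–Fri): 29 × 5 = 145.
The 4 extra days are Friday, Saturday, Sunday, Monday — 2 of them qualify.
Total: 145 + 2 = 147.
Holidays: 1968-12-04 (Wed); 1969-01-14 (Tue); 1969-03-12 (Wed); 1969-04-03 (Thu); 1969-06-14 (Sat); 1969-06-18 (Wed).
5 of the 6 holidays fall on weekdays; the rest are weekends and were already excluded.
Business days: 147 − 5 = 142.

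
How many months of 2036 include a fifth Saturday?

4

A month has five Saturdays exactly when Saturday falls within its first (length − 28) days.
Jan: 31 days, starts Tue → 5 of Tue, Wed, Thu
Feb: 29 days, starts Fri → 5 of Fri
Mar: 31 days, starts Sat → 5 of Sat, Sun, Mon ✓
Apr: 30 days, starts Tue → 5 of Tue, Wed
May: 31 days, starts Thu → 5 of Thu, Fri, Sat ✓
Jun: 30 days, starts Sun → 5 of Sun, Mon
Jul: 31 days, starts Tue → 5 of Tue, Wed, Thu
Aug: 31 days, starts Fri → 5 of Fri, Sat, Sun ✓
Sep: 30 days, starts Mon → 5 of Mon, Tue
Oct: 31 days, starts Wed → 5 of Wed, Thu, Fri
Nov: 30 days, starts Sat → 5 of Sat, Sun ✓
Dec: 31 days, starts Mon → 5 of Mon, Tue, Wed
Months with five Saturdays: Mar, May, Aug, Nov.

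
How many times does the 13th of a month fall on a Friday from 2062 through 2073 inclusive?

22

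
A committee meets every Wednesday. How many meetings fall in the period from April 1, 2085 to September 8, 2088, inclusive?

180

April 1, 2085 is a Sunday.
From April 1, 2085 to September 8, 2088 is 1257 days inclusive.
1257 = 7 × 179 + 4, so there are 179 full weeks plus 4 extra days.
Each full week contributes one Wednesday: 179 so far.
The 4 extra days are Sun, Mon, Tue, Wed — 1 of them qualifies.
Total: 179 + 1 = 180.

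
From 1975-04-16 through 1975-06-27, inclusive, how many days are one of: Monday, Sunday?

20

1975-04-16 is a Wednesday.
From 1975-04-16 to 1975-06-27 is 73 days inclusive.
73 = 7 × 10 + 3, so there are 10 full weeks plus 3 extra days.
Each full week contributes 2 days from the set (Mon, Sun): 10 × 2 = 20.
The 3 extra days are Wed, Thu, Fri — none qualify.
Total: 20 + 0 = 20.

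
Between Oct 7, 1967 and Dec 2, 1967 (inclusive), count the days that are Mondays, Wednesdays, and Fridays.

Oct 7, 1967 is a Saturday.
From Oct 7, 1967 to Dec 2, 1967 is 57 days inclusive.
57 = 7 × 8 + 1, so there are 8 full weeks plus 1 extra day.
Each full week contributes 3 days from the set (Mon, Wed, Fri): 8 × 3 = 24.
The 1 extra day is Saturday — none qualify.
Total: 24 + 0 = 24.

24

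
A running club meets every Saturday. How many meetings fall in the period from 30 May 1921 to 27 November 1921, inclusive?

30 May 1921 is a Monday.
That's 182 days from start to end, counting both.
182 = 7 × 26, so the span is exactly 26 full weeks.
Each full week contributes one Saturday: 26 so far.

26 Saturdays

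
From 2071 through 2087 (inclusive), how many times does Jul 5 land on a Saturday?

2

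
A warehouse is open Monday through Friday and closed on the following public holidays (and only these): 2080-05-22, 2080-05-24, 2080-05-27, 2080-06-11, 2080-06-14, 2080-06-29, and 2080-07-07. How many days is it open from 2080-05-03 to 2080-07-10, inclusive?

2080-05-03 is a Friday.
From 2080-05-03 to 2080-07-10 is 69 days inclusive.
69 = 7 × 9 + 6, so there are 9 full weeks plus 6 extra days.
Each full week contributes 5 weekdays (Mon–Fri): 9 × 5 = 45.
The 6 extra days are Fri, Sat, Sun, Mon, Tue, Wed — 4 of them qualify.
Total: 45 + 4 = 49.
Holidays: 2080-05-22 (Wed); 2080-05-24 (Fri); 2080-05-27 (Mon); 2080-06-11 (Tue); 2080-06-14 (Fri); 2080-06-29 (Sat); 2080-07-07 (Sun).
5 of the 7 holidays fall on weekdays; the rest are weekends and were already excluded.
Business days: 49 − 5 = 44.

44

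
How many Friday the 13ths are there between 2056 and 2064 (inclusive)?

Friday-the-13ths by year:
2056: Oct
2057: Apr, Jul
2058: Sep, Dec
2059: Jun
2060: Feb, Aug
2061: May
2062: Jan, Oct
2063: Apr, Jul
2064: Jun

14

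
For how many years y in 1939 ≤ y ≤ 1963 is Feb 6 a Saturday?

Day of week of February 6 in each year:
1939: Mon, 1940: Tue, 1941: Thu, 1942: Fri, 1943: Sat ✓, 1944: Sun, 1945: Tue, 1946: Wed, 1947: Thu, 1948: Fri, 1949: Sun, 1950: Mon, 1951: Tue, 1952: Wed, 1953: Fri, 1954: Sat ✓, 1955: Sun, 1956: Mon, 1957: Wed, 1958: Thu, 1959: Fri, 1960: Sat ✓, 1961: Mon, 1962: Tue, 1963: Wed
Saturdays: 1943, 1954, 1960.

3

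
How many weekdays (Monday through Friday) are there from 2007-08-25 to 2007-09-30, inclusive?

25

2007-08-25 is a Saturday.
That's 37 days from start to end, counting both.
37 = 7 × 5 + 2, so there are 5 full weeks plus 2 extra days.
Each full week contributes 5 weekdays (Mon–Fri): 5 × 5 = 25.
The 2 extra days are Sat, Sun — none qualify.
Total: 25 + 0 = 25.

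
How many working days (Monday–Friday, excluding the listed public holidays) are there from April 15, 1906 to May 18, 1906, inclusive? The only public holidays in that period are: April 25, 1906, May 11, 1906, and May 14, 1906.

22 working days

April 15, 1906 is a Sunday.
The range spans 34 days (inclusive of both endpoints).
34 = 7 × 4 + 6, so there are 4 full weeks plus 6 extra days.
Each full week contributes 5 weekdays (Mon–Fri): 4 × 5 = 20.
The 6 extra days are Sun, Mon, Tue, Wed, Thu, Fri — 5 of them qualify.
Total: 20 + 5 = 25.
Holidays: April 25, 1906 (Wed); May 11, 1906 (Fri); May 14, 1906 (Mon).
All 3 holidays fall on weekdays, so subtract 3.
Business days: 25 − 3 = 22.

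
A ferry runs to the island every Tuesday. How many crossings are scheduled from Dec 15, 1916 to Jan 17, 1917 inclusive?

Dec 15, 1916 is a Friday.
From Dec 15, 1916 to Jan 17, 1917 is 34 days inclusive.
34 = 7 × 4 + 6, so there are 4 full weeks plus 6 extra days.
Each full week contributes one Tuesday: 4 so far.
The 6 extra days are Fri, Sat, Sun, Mon, Tue, Wed — 1 of them qualifies.
Total: 4 + 1 = 5.

5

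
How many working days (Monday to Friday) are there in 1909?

261 weekdays

January 1, 1909 is a Friday.
From January 1, 1909 to December 31, 1909 is 365 days inclusive.
365 = 7 × 52 + 1, so there are 52 full weeks plus 1 extra day.
Each full week contributes 5 weekdays (Mon–Fri): 52 × 5 = 260.
The 1 extra day is Fri — 1 of them qualifies.
Total: 260 + 1 = 261.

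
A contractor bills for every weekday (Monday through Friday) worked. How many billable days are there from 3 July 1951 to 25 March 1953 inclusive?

452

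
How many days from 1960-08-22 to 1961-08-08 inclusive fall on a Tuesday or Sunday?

101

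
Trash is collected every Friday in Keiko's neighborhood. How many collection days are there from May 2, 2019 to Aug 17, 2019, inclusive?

16

May 2, 2019 is a Thursday.
That's 108 days from start to end, counting both.
108 = 7 × 15 + 3, so there are 15 full weeks plus 3 extra days.
Each full week contributes one Friday: 15 so far.
The 3 extra days are Thu, Fri, Sat — 1 of them qualifies.
Total: 15 + 1 = 16.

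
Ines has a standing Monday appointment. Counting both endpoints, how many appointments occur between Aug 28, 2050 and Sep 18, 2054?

212 Mondays

Aug 28, 2050 is a Sunday.
From Aug 28, 2050 to Sep 18, 2054 is 1483 days inclusive.
1483 = 7 × 211 + 6, so there are 211 full weeks plus 6 extra days.
Each full week contributes one Monday: 211 so far.
The 6 extra days are Sunday, Monday, Tuesday, Wednesday, Thursday, Friday — 1 of them qualifies.
Total: 211 + 1 = 212.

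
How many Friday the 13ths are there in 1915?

1

The 13th falls on a Friday when the month's 13th has weekday Fri.
Jan 13 is Wed; Feb 13 is Sat; Mar 13 is Sat; Apr 13 is Tue; May 13 is Thu; Jun 13 is Sun; Jul 13 is Tue; Aug 13 is Fri ✓; Sep 13 is Mon; Oct 13 is Wed; Nov 13 is Sat; Dec 13 is Mon.
Friday the 13ths: Aug.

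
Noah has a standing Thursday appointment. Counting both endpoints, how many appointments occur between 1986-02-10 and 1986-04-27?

11 Thursdays

1986-02-10 is a Monday.
That's 77 days from start to end, counting both.
77 = 7 × 11, so the span is exactly 11 full weeks.
Each full week contributes one Thursday: 11 so far.
Total: 11.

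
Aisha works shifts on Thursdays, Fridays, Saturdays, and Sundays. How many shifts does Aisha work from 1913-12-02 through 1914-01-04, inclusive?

20

1913-12-02 is a Tuesday.
That's 34 days from start to end, counting both.
34 = 7 × 4 + 6, so there are 4 full weeks plus 6 extra days.
Each full week contributes 4 days from the set (Thu, Fri, Sat, Sun): 4 × 4 = 16.
The 6 extra days are Tuesday, Wednesday, Thursday, Friday, Saturday, Sunday — 4 of them qualify.
Total: 16 + 4 = 20.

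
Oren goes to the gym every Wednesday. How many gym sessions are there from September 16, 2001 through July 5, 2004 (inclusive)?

September 16, 2001 is a Sunday.
The range spans 1024 days (inclusive of both endpoints).
1024 = 7 × 146 + 2, so there are 146 full weeks plus 2 extra days.
Each full week contributes one Wednesday: 146 so far.
The 2 extra days are Sun, Mon — none qualify.
Total: 146 + 0 = 146.

146 Wednesdays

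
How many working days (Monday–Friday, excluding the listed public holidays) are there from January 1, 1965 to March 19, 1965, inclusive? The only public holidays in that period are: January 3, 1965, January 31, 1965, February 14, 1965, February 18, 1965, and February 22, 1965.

January 1, 1965 is a Friday.
The range spans 78 days (inclusive of both endpoints).
78 = 7 × 11 + 1, so there are 11 full weeks plus 1 extra day.
Each full week contributes 5 weekdays (Mon–Fri): 11 × 5 = 55.
The 1 extra day is Fri — 1 of them qualifies.
Total: 55 + 1 = 56.
Holidays: January 3, 1965 (Sun); January 31, 1965 (Sun); February 14, 1965 (Sun); February 18, 1965 (Thu); February 22, 1965 (Mon).
2 of the 5 holidays fall on weekdays; the rest are weekends and were already excluded.
Business days: 56 − 2 = 54.

54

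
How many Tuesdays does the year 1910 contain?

52

1910-01-01 is a Saturday.
From 1910-01-01 to 1910-12-31 is 365 days inclusive.
365 = 7 × 52 + 1, so there are 52 full weeks plus 1 extra day.
Each full week contributes one Tuesday: 52 so far.
The 1 extra day is Saturday — none qualify.
Total: 52 + 0 = 52.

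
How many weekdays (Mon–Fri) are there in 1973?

261 weekdays

Jan 1, 1973 is a Monday.
The range spans 365 days (inclusive of both endpoints).
365 = 7 × 52 + 1, so there are 52 full weeks plus 1 extra day.
Each full week contributes 5 weekdays (Mon–Fri): 52 × 5 = 260.
The 1 extra day is Monday — 1 of them qualifies.
Total: 260 + 1 = 261.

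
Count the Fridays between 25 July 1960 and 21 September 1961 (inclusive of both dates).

25 July 1960 is a Monday.
That's 424 days from start to end, counting both.
424 = 7 × 60 + 4, so there are 60 full weeks plus 4 extra days.
Each full week contributes one Friday: 60 so far.
The 4 extra days are Monday, Tuesday, Wednesday, Thursday — none qualify.
Total: 60 + 0 = 60.

60 Fridays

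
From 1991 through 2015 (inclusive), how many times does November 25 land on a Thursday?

4

Day of week of November 25 in each year:
1991: Mon, 1992: Wed, 1993: Thu ✓, 1994: Fri, 1995: Sat, 1996: Mon, 1997: Tue, 1998: Wed, 1999: Thu ✓, 2000: Sat, 2001: Sun, 2002: Mon, 2003: Tue, 2004: Thu ✓, 2005: Fri, 2006: Sat, 2007: Sun, 2008: Tue, 2009: Wed, 2010: Thu ✓, 2011: Fri, 2012: Sun, 2013: Mon, 2014: Tue, 2015: Wed
Thursdays: 1993, 1999, 2004, 2010.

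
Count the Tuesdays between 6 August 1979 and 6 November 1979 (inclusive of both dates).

14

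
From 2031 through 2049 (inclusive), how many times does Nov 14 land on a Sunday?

Day of week of November 14 in each year:
2031: Fri, 2032: Sun ✓, 2033: Mon, 2034: Tue, 2035: Wed, 2036: Fri, 2037: Sat, 2038: Sun ✓, 2039: Mon, 2040: Wed, 2041: Thu, 2042: Fri, 2043: Sat, 2044: Mon, 2045: Tue, 2046: Wed, 2047: Thu, 2048: Sat, 2049: Sun ✓
Sundays: 2032, 2038, 2049.

3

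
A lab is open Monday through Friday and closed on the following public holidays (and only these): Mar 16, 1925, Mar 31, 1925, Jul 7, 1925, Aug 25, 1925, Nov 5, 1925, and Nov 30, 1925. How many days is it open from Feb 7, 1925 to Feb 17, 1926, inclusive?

262 working days

Feb 7, 1925 is a Saturday.
From Feb 7, 1925 to Feb 17, 1926 is 376 days inclusive.
376 = 7 × 53 + 5, so there are 53 full weeks plus 5 extra days.
Each full week contributes 5 weekdays (Mon–Fri): 53 × 5 = 265.
The 5 extra days are Saturday, Sunday, Monday, Tuesday, Wednesday — 3 of them qualify.
Total: 265 + 3 = 268.
Holidays: Mar 16, 1925 (Mon); Mar 31, 1925 (Tue); Jul 7, 1925 (Tue); Aug 25, 1925 (Tue); Nov 5, 1925 (Thu); Nov 30, 1925 (Mon).
All 6 holidays fall on weekdays, so subtract 6.
Business days: 268 − 6 = 262.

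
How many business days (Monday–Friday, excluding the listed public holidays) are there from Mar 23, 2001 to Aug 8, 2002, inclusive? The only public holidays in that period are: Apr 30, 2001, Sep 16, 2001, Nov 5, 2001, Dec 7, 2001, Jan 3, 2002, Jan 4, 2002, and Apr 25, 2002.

Mar 23, 2001 is a Friday.
That's 504 days from start to end, counting both.
504 = 7 × 72, so the span is exactly 72 full weeks.
Each full week contributes 5 weekdays (Mon–Fri): 72 × 5 = 360.
Holidays: Apr 30, 2001 (Mon); Sep 16, 2001 (Sun); Nov 5, 2001 (Mon); Dec 7, 2001 (Fri); Jan 3, 2002 (Thu); Jan 4, 2002 (Fri); Apr 25, 2002 (Thu).
6 of the 7 holidays fall on weekdays; the rest are weekends and were already excluded.
Business days: 360 − 6 = 354.

354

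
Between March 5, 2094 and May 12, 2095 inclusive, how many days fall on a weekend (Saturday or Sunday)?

March 5, 2094 is a Friday.
From March 5, 2094 to May 12, 2095 is 434 days inclusive.
434 = 7 × 62, so the span is exactly 62 full weeks.
Each full week contributes 2 weekend days (Sat, Sun): 62 × 2 = 124.

124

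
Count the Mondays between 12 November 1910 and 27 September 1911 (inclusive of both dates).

12 November 1910 is a Saturday.
That's 320 days from start to end, counting both.
320 = 7 × 45 + 5, so there are 45 full weeks plus 5 extra days.
Each full week contributes one Monday: 45 so far.
The 5 extra days are Saturday, Sunday, Monday, Tuesday, Wednesday — 1 of them qualifies.
Total: 45 + 1 = 46.

46 Mondays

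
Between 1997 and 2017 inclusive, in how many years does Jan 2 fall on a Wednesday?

Day of week of January 2 in each year:
1997: Thu, 1998: Fri, 1999: Sat, 2000: Sun, 2001: Tue, 2002: Wed ✓, 2003: Thu, 2004: Fri, 2005: Sun, 2006: Mon, 2007: Tue, 2008: Wed ✓, 2009: Fri, 2010: Sat, 2011: Sun, 2012: Mon, 2013: Wed ✓, 2014: Thu, 2015: Fri, 2016: Sat, 2017: Mon
Wednesdays: 2002, 2008, 2013.

3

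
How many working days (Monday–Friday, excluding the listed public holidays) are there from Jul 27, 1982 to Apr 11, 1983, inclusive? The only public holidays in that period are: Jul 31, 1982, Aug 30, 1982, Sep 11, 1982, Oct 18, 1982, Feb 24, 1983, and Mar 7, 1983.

Jul 27, 1982 is a Tuesday.
From Jul 27, 1982 to Apr 11, 1983 is 259 days inclusive.
259 = 7 × 37, so the span is exactly 37 full weeks.
Each full week contributes 5 weekdays (Mon–Fri): 37 × 5 = 185.
Total: 185.
Holidays: Jul 31, 1982 (Sat); Aug 30, 1982 (Mon); Sep 11, 1982 (Sat); Oct 18, 1982 (Mon); Feb 24, 1983 (Thu); Mar 7, 1983 (Mon).
4 of the 6 holidays fall on weekdays; the rest are weekends and were already excluded.
Business days: 185 − 4 = 181.

181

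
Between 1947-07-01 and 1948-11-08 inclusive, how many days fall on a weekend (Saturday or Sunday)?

142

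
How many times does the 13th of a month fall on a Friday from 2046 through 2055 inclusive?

17

Friday-the-13ths by year:
2046: Apr, Jul
2047: Sep, Dec
2048: Mar, Nov
2049: Aug
2050: May
2051: Jan, Oct
2052: Sep, Dec
2053: Jun
2054: Feb, Mar, Nov
2055: Aug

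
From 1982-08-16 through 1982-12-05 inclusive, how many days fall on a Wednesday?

16 Wednesdays

1982-08-16 is a Monday.
From 1982-08-16 to 1982-12-05 is 112 days inclusive.
112 = 7 × 16, so the span is exactly 16 full weeks.
Each full week contributes one Wednesday: 16 so far.
Total: 16.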